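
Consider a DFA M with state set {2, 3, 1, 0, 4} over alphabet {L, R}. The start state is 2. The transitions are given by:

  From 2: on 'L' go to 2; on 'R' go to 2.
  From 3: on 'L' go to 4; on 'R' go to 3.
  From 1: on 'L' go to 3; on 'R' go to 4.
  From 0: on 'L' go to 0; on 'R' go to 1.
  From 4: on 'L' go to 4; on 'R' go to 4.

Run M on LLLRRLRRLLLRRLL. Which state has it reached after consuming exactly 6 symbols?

start at 2
read 'L': 2 → 2
read 'L': 2 → 2
read 'L': 2 → 2
read 'R': 2 → 2
read 'R': 2 → 2
read 'L': 2 → 2
After 6 symbols: 2.

2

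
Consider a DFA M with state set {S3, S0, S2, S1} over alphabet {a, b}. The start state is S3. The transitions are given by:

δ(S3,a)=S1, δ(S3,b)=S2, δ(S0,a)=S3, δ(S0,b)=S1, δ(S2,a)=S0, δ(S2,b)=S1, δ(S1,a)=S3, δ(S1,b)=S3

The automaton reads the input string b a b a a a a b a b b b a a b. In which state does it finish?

S3 → S2 → S0 → S1 → S3 → S1 → S3 → S1 → S3 → S1 → S3 → S2 → S1 → S3 → S1 → S3

S3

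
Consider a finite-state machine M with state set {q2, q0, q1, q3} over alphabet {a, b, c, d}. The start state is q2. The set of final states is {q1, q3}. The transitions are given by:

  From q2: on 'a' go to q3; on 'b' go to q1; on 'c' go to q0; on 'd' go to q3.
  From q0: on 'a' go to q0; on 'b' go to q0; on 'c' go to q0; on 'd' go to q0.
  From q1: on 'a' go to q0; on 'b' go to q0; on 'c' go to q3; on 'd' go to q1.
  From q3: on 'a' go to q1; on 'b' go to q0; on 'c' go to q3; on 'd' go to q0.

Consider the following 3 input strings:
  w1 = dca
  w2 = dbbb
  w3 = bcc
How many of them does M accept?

w1: q2 → q3 → q3 → q1  → end q1, accepted
w2: q2 → q3 → q0 → q0 → q0  → end q0, rejected
w3: q2 → q1 → q3 → q3  → end q3, accepted

2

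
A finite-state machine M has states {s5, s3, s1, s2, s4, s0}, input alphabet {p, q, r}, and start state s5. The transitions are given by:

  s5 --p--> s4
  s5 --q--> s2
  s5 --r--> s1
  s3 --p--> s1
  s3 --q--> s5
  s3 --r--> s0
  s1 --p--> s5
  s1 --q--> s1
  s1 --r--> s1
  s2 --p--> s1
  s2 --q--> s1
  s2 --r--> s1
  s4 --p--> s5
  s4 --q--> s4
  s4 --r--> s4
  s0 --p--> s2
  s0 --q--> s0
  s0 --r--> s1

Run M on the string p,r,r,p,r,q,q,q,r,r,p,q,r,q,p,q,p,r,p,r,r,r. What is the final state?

s1

start at s5
read 'p': s5 → s4
read 'r': s4 → s4
read 'r': s4 → s4
read 'p': s4 → s5
read 'r': s5 → s1
read 'q': s1 → s1
read 'q': s1 → s1
read 'q': s1 → s1
read 'r': s1 → s1
read 'r': s1 → s1
read 'p': s1 → s5
read 'q': s5 → s2
read 'r': s2 → s1
read 'q': s1 → s1
read 'p': s1 → s5
read 'q': s5 → s2
read 'p': s2 → s1
read 'r': s1 → s1
read 'p': s1 → s5
read 'r': s5 → s1
read 'r': s1 → s1
read 'r': s1 → s1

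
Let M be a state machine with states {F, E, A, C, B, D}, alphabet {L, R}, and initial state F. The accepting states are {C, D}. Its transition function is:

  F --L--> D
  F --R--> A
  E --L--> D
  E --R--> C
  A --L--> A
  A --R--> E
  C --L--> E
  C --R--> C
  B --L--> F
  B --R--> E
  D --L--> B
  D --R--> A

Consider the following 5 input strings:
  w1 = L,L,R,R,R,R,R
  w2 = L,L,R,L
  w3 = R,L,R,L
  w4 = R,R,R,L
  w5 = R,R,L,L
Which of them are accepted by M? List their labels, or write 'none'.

w1: F → D → B → E → C → C → C → C  → end C, accepted
w2: F → D → B → E → D  → end D, accepted
w3: F → A → A → E → D  → end D, accepted
w4: F → A → E → C → E  → end E, rejected
w5: F → A → E → D → B  → end B, rejected

w1, w2, w3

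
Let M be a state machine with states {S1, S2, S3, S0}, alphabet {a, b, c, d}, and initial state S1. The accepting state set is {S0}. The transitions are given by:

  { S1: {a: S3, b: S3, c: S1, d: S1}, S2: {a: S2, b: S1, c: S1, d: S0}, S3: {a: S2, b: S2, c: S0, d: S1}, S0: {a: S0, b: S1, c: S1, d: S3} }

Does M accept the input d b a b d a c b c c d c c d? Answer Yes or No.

start at S1
read 'd': S1 → S1
read 'b': S1 → S3
read 'a': S3 → S2
read 'b': S2 → S1
read 'd': S1 → S1
read 'a': S1 → S3
read 'c': S3 → S0
read 'b': S0 → S1
read 'c': S1 → S1
read 'c': S1 → S1
read 'd': S1 → S1
read 'c': S1 → S1
read 'c': S1 → S1
read 'd': S1 → S1
End state S1 is not accepting.

No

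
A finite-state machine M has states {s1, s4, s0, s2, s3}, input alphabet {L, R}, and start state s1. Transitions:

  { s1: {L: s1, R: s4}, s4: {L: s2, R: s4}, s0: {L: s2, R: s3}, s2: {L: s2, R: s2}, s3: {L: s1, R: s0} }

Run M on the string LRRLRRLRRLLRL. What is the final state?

s2

start at s1
read 'L': s1 → s1
read 'R': s1 → s4
read 'R': s4 → s4
read 'L': s4 → s2
read 'R': s2 → s2
read 'R': s2 → s2
read 'L': s2 → s2
read 'R': s2 → s2
read 'R': s2 → s2
read 'L': s2 → s2
read 'L': s2 → s2
read 'R': s2 → s2
read 'L': s2 → s2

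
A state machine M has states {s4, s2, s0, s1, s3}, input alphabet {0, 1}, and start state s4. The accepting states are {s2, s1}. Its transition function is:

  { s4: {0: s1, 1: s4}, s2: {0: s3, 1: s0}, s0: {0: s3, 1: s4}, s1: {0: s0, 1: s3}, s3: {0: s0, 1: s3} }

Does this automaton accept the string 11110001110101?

No

start at s4
read '1': s4 → s4
read '1': s4 → s4
read '1': s4 → s4
read '1': s4 → s4
read '0': s4 → s1
read '0': s1 → s0
read '0': s0 → s3
read '1': s3 → s3
read '1': s3 → s3
read '1': s3 → s3
read '0': s3 → s0
read '1': s0 → s4
read '0': s4 → s1
read '1': s1 → s3
End state s3 is not accepting.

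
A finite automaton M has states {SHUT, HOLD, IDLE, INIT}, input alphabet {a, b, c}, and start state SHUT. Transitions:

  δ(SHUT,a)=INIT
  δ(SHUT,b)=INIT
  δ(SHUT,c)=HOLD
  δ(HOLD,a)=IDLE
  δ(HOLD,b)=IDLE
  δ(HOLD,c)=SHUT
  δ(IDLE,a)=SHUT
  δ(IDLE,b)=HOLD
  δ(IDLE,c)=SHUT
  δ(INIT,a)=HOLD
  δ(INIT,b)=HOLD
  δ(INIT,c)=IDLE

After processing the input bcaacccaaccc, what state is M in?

SHUT → INIT → IDLE → SHUT → INIT → IDLE → SHUT → HOLD → IDLE → SHUT → HOLD → SHUT → HOLD

HOLD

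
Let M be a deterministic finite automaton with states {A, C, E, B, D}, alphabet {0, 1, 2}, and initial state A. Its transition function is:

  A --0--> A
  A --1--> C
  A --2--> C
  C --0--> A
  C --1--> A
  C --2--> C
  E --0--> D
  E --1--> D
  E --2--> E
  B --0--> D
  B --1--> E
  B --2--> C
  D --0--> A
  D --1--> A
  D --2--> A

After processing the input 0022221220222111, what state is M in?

A

A → A → A → C → C → C → C → A → C → C → A → C → C → C → A → C → A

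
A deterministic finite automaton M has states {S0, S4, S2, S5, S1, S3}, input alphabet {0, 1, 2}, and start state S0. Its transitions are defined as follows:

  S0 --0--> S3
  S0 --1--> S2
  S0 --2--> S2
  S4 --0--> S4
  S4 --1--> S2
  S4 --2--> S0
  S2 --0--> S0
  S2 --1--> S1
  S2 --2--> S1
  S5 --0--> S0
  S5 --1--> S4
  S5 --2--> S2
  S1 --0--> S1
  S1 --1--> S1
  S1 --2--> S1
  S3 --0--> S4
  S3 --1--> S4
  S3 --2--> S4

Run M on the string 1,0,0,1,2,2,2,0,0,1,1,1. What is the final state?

S0 → S2 → S0 → S3 → S4 → S0 → S2 → S1 → S1 → S1 → S1 → S1 → S1

S1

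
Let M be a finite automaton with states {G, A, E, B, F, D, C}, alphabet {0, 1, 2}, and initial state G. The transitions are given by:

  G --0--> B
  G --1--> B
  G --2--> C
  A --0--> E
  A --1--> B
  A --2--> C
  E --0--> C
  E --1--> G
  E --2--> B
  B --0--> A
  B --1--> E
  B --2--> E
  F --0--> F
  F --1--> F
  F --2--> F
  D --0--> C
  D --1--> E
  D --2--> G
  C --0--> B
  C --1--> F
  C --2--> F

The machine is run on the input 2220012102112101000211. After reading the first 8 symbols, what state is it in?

F

Trace: G -2-> C -2-> F -2-> F -0-> F -0-> F -1-> F -2-> F -1-> F
After 8 symbols: F.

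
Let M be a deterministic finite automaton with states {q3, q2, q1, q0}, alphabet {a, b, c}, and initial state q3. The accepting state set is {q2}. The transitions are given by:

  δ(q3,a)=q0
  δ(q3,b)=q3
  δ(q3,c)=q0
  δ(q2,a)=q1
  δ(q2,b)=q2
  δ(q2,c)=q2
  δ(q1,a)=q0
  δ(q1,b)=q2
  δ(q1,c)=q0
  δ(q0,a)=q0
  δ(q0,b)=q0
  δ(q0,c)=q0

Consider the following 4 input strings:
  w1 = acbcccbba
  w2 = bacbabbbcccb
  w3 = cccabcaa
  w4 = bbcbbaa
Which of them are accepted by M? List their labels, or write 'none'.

none

w1: Trace: q3 -a-> q0 -c-> q0 -b-> q0 -c-> q0 -c-> q0 -c-> q0 -b-> q0 -b-> q0 -a-> q0  → end q0, rejected
w2: Trace: q3 -b-> q3 -a-> q0 -c-> q0 -b-> q0 -a-> q0 -b-> q0 -b-> q0 -b-> q0 -c-> q0 -c-> q0 -c-> q0 -b-> q0  → end q0, rejected
w3: Trace: q3 -c-> q0 -c-> q0 -c-> q0 -a-> q0 -b-> q0 -c-> q0 -a-> q0 -a-> q0  → end q0, rejected
w4: Trace: q3 -b-> q3 -b-> q3 -c-> q0 -b-> q0 -b-> q0 -a-> q0 -a-> q0  → end q0, rejected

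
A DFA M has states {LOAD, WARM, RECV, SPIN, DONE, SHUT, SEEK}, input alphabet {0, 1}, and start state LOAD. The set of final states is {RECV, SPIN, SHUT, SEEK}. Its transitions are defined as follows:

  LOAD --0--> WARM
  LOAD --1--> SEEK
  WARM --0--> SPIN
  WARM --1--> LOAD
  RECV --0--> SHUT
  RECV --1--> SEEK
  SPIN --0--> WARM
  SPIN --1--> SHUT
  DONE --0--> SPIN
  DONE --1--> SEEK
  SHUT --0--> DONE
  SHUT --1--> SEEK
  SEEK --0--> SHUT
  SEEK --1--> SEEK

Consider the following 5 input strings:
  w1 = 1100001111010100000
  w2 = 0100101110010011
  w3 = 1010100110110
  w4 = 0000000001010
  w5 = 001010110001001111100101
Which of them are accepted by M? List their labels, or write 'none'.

w1, w2, w3, w5

w1: LOAD → SEEK → SEEK → SHUT → DONE → SPIN → WARM → LOAD → SEEK → SEEK → SEEK → SHUT → SEEK → SHUT → SEEK → SHUT → DONE → SPIN → WARM → SPIN  → end SPIN, accepted
w2: LOAD → WARM → LOAD → WARM → SPIN → SHUT → DONE → SEEK → SEEK → SEEK → SHUT → DONE → SEEK → SHUT → DONE → SEEK → SEEK  → end SEEK, accepted
w3: LOAD → SEEK → SHUT → SEEK → SHUT → SEEK → SHUT → DONE → SEEK → SEEK → SHUT → SEEK → SEEK → SHUT  → end SHUT, accepted
w4: LOAD → WARM → SPIN → WARM → SPIN → WARM → SPIN → WARM → SPIN → WARM → LOAD → WARM → LOAD → WARM  → end WARM, rejected
w5: LOAD → WARM → SPIN → SHUT → DONE → SEEK → SHUT → SEEK → SEEK → SHUT → DONE → SPIN → SHUT → DONE → SPIN → SHUT → SEEK → SEEK → SEEK → SEEK → SHUT → DONE → SEEK → SHUT → SEEK  → end SEEK, accepted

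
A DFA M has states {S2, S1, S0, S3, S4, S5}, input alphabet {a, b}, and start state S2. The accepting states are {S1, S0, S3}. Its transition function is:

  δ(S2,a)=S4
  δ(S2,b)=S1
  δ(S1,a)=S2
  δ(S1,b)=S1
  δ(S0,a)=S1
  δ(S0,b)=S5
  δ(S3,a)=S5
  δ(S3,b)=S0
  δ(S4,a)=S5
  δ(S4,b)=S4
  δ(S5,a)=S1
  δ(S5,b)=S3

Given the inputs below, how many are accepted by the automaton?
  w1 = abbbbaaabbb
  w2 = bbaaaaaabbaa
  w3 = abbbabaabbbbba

w1: Trace: S2 -a-> S4 -b-> S4 -b-> S4 -b-> S4 -b-> S4 -a-> S5 -a-> S1 -a-> S2 -b-> S1 -b-> S1 -b-> S1  → end S1, accepted
w2: Trace: S2 -b-> S1 -b-> S1 -a-> S2 -a-> S4 -a-> S5 -a-> S1 -a-> S2 -a-> S4 -b-> S4 -b-> S4 -a-> S5 -a-> S1  → end S1, accepted
w3: Trace: S2 -a-> S4 -b-> S4 -b-> S4 -b-> S4 -a-> S5 -b-> S3 -a-> S5 -a-> S1 -b-> S1 -b-> S1 -b-> S1 -b-> S1 -b-> S1 -a-> S2  → end S2, rejected

2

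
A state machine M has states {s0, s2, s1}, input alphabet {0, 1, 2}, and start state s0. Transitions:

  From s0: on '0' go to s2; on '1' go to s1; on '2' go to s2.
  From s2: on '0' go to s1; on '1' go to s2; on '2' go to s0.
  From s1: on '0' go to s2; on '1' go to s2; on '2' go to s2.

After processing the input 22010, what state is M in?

s1

Trace: s0 -2-> s2 -2-> s0 -0-> s2 -1-> s2 -0-> s1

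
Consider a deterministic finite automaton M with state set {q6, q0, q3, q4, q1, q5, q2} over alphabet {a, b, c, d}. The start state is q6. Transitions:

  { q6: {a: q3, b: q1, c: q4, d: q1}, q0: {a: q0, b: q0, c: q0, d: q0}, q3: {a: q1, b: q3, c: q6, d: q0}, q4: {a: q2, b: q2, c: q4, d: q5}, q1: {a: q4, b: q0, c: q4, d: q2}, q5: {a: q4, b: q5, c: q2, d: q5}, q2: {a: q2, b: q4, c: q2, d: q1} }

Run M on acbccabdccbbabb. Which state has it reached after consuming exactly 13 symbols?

Trace: q6 -a-> q3 -c-> q6 -b-> q1 -c-> q4 -c-> q4 -a-> q2 -b-> q4 -d-> q5 -c-> q2 -c-> q2 -b-> q4 -b-> q2 -a-> q2
After 13 symbols: q2.

q2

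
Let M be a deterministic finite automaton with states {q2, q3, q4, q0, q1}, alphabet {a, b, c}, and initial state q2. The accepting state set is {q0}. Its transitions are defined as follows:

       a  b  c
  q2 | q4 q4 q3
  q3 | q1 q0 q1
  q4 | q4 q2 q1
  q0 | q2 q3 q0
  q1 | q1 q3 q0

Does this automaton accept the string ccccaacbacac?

No

start at q2
read 'c': q2 → q3
read 'c': q3 → q1
read 'c': q1 → q0
read 'c': q0 → q0
read 'a': q0 → q2
read 'a': q2 → q4
read 'c': q4 → q1
read 'b': q1 → q3
read 'a': q3 → q1
read 'c': q1 → q0
read 'a': q0 → q2
read 'c': q2 → q3
End state q3 is not accepting.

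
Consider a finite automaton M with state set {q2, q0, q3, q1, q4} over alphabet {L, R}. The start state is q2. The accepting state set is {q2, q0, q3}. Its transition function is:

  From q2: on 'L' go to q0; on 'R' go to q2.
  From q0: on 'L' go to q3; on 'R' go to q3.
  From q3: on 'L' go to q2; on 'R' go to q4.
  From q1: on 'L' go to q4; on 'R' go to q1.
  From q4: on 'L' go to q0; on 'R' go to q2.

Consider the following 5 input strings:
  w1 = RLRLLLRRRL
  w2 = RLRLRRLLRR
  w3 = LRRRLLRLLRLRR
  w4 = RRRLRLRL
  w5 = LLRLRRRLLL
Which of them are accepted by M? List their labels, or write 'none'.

w1, w2, w4, w5

w1: q2 → q2 → q0 → q3 → q2 → q0 → q3 → q4 → q2 → q2 → q0  → end q0, accepted
w2: q2 → q2 → q0 → q3 → q2 → q2 → q2 → q0 → q3 → q4 → q2  → end q2, accepted
w3: q2 → q0 → q3 → q4 → q2 → q0 → q3 → q4 → q0 → q3 → q4 → q0 → q3 → q4  → end q4, rejected
w4: q2 → q2 → q2 → q2 → q0 → q3 → q2 → q2 → q0  → end q0, accepted
w5: q2 → q0 → q3 → q4 → q0 → q3 → q4 → q2 → q0 → q3 → q2  → end q2, accepted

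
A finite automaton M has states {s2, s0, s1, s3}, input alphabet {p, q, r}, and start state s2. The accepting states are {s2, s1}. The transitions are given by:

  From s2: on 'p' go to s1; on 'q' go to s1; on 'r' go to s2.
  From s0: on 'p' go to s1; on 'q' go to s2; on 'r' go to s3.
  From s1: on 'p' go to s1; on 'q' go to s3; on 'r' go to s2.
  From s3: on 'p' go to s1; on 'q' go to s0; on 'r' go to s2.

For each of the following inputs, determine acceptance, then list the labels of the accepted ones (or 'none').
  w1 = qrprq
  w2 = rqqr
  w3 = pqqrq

w1:
  start at s2
  read 'q': s2 → s1
  read 'r': s1 → s2
  read 'p': s2 → s1
  read 'r': s1 → s2
  read 'q': s2 → s1
  end s1, accepted
w2:
  start at s2
  read 'r': s2 → s2
  read 'q': s2 → s1
  read 'q': s1 → s3
  read 'r': s3 → s2
  end s2, accepted
w3:
  start at s2
  read 'p': s2 → s1
  read 'q': s1 → s3
  read 'q': s3 → s0
  read 'r': s0 → s3
  read 'q': s3 → s0
  end s0, rejected

w1, w2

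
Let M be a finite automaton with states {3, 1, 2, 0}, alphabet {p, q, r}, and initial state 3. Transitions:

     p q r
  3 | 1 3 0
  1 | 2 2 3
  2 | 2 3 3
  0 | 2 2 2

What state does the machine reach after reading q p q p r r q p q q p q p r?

3

3 → 3 → 1 → 2 → 2 → 3 → 0 → 2 → 2 → 3 → 3 → 1 → 2 → 2 → 3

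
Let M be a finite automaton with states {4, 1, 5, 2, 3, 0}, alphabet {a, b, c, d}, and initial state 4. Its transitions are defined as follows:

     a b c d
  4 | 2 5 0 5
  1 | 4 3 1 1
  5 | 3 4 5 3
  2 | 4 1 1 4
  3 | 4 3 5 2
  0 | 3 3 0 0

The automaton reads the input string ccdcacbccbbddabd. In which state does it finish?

1

4 → 0 → 0 → 0 → 0 → 3 → 5 → 4 → 0 → 0 → 3 → 3 → 2 → 4 → 2 → 1 → 1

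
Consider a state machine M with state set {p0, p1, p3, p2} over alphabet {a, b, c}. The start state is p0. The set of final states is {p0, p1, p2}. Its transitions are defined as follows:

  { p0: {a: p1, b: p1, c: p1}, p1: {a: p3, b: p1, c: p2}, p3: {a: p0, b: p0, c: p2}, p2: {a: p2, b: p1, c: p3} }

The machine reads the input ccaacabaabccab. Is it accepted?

Yes

Trace: p0 -c-> p1 -c-> p2 -a-> p2 -a-> p2 -c-> p3 -a-> p0 -b-> p1 -a-> p3 -a-> p0 -b-> p1 -c-> p2 -c-> p3 -a-> p0 -b-> p1
End state p1 is accepting.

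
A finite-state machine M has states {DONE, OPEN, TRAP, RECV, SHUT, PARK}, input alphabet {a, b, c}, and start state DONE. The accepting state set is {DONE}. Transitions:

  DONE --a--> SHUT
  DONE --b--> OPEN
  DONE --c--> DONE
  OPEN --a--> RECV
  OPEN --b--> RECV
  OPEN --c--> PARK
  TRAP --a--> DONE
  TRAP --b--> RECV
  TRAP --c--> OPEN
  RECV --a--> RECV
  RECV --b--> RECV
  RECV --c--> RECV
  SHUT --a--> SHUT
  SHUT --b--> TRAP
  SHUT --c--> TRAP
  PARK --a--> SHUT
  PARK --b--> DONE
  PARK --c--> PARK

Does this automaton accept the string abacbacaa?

No

DONE → SHUT → TRAP → DONE → DONE → OPEN → RECV → RECV → RECV → RECV
End state RECV is not accepting.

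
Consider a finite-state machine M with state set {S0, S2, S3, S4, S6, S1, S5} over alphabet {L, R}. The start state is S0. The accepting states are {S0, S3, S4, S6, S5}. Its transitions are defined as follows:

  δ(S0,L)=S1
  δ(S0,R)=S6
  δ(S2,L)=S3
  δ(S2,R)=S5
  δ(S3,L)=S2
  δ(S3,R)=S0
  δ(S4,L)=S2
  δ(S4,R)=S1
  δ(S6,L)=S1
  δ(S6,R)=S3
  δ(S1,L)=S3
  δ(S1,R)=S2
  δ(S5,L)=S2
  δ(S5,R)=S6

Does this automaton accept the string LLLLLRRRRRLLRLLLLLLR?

Yes

S0 → S1 → S3 → S2 → S3 → S2 → S5 → S6 → S3 → S0 → S6 → S1 → S3 → S0 → S1 → S3 → S2 → S3 → S2 → S3 → S0
End state S0 is accepting.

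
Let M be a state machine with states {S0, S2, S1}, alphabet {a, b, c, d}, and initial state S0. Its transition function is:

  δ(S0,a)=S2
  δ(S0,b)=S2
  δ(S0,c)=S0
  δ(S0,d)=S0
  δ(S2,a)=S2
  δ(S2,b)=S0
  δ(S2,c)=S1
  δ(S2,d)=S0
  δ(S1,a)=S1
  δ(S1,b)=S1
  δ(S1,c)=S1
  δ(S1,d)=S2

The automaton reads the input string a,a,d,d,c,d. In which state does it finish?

S0

Trace: S0 -a-> S2 -a-> S2 -d-> S0 -d-> S0 -c-> S0 -d-> S0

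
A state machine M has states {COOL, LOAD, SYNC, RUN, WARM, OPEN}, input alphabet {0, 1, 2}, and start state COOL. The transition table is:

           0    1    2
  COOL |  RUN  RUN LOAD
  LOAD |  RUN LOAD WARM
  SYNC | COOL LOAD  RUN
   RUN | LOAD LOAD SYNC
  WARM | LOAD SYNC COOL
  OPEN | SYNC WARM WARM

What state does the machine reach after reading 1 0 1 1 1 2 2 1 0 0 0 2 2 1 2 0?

COOL

COOL → RUN → LOAD → LOAD → LOAD → LOAD → WARM → COOL → RUN → LOAD → RUN → LOAD → WARM → COOL → RUN → SYNC → COOL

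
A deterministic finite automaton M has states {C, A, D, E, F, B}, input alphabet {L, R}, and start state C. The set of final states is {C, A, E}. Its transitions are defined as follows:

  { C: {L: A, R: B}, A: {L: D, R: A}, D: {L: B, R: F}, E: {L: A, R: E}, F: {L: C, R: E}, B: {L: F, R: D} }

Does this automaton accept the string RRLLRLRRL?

start at C
read 'R': C → B
read 'R': B → D
read 'L': D → B
read 'L': B → F
read 'R': F → E
read 'L': E → A
read 'R': A → A
read 'R': A → A
read 'L': A → D
End state D is not accepting.

No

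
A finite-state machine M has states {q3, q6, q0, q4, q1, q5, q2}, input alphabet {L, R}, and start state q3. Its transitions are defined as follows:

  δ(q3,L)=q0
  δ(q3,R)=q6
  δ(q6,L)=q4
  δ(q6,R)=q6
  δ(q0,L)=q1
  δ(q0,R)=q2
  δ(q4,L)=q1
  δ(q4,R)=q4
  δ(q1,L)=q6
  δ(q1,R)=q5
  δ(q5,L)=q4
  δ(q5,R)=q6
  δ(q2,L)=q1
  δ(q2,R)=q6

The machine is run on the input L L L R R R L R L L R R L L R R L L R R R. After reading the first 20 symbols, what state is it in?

q6

Trace: q3 -L-> q0 -L-> q1 -L-> q6 -R-> q6 -R-> q6 -R-> q6 -L-> q4 -R-> q4 -L-> q1 -L-> q6 -R-> q6 -R-> q6 -L-> q4 -L-> q1 -R-> q5 -R-> q6 -L-> q4 -L-> q1 -R-> q5 -R-> q6
After 20 symbols: q6.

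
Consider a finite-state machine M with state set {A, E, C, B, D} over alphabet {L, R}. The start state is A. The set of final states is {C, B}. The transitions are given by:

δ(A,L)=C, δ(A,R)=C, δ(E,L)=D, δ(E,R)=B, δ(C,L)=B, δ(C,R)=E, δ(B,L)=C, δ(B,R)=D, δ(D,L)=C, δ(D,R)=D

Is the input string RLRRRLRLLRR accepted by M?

start at A
read 'R': A → C
read 'L': C → B
read 'R': B → D
read 'R': D → D
read 'R': D → D
read 'L': D → C
read 'R': C → E
read 'L': E → D
read 'L': D → C
read 'R': C → E
read 'R': E → B
End state B is accepting.

Yes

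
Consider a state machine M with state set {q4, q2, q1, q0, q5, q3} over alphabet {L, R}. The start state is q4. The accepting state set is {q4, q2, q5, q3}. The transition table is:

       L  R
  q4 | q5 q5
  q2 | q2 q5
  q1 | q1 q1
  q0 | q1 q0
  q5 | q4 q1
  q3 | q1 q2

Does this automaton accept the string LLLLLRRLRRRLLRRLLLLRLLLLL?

start at q4
read 'L': q4 → q5
read 'L': q5 → q4
read 'L': q4 → q5
read 'L': q5 → q4
read 'L': q4 → q5
read 'R': q5 → q1
read 'R': q1 → q1
read 'L': q1 → q1
read 'R': q1 → q1
read 'R': q1 → q1
read 'R': q1 → q1
read 'L': q1 → q1
read 'L': q1 → q1
read 'R': q1 → q1
read 'R': q1 → q1
read 'L': q1 → q1
read 'L': q1 → q1
read 'L': q1 → q1
read 'L': q1 → q1
read 'R': q1 → q1
read 'L': q1 → q1
read 'L': q1 → q1
read 'L': q1 → q1
read 'L': q1 → q1
read 'L': q1 → q1
End state q1 is not accepting.

No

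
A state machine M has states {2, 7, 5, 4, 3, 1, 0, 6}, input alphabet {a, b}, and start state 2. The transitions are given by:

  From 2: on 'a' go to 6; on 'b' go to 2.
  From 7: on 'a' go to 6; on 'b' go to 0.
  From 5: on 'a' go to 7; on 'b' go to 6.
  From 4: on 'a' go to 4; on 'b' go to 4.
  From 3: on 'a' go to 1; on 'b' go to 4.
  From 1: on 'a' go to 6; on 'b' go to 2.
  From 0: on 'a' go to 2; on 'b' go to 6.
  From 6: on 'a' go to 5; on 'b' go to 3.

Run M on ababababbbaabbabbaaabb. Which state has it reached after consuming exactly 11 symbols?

2 → 6 → 3 → 1 → 2 → 6 → 3 → 1 → 2 → 2 → 2 → 6
After 11 symbols: 6.

6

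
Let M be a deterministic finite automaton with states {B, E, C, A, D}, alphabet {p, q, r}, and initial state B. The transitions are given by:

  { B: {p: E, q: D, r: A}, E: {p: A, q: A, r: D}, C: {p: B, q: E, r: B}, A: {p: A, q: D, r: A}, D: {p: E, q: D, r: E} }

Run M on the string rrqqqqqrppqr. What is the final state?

B → A → A → D → D → D → D → D → E → A → A → D → E

E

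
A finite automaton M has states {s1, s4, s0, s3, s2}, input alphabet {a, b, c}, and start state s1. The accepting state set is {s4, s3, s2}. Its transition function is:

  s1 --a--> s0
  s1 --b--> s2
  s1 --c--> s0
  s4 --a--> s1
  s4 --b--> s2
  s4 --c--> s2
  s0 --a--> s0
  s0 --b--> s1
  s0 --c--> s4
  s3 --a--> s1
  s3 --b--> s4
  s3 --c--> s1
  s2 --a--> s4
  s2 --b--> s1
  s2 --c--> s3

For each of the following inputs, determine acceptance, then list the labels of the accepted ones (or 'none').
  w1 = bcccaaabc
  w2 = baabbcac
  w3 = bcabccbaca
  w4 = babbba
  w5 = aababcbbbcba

w1: Trace: s1 -b-> s2 -c-> s3 -c-> s1 -c-> s0 -a-> s0 -a-> s0 -a-> s0 -b-> s1 -c-> s0  → end s0, rejected
w2: Trace: s1 -b-> s2 -a-> s4 -a-> s1 -b-> s2 -b-> s1 -c-> s0 -a-> s0 -c-> s4  → end s4, accepted
w3: Trace: s1 -b-> s2 -c-> s3 -a-> s1 -b-> s2 -c-> s3 -c-> s1 -b-> s2 -a-> s4 -c-> s2 -a-> s4  → end s4, accepted
w4: Trace: s1 -b-> s2 -a-> s4 -b-> s2 -b-> s1 -b-> s2 -a-> s4  → end s4, accepted
w5: Trace: s1 -a-> s0 -a-> s0 -b-> s1 -a-> s0 -b-> s1 -c-> s0 -b-> s1 -b-> s2 -b-> s1 -c-> s0 -b-> s1 -a-> s0  → end s0, rejected

w2, w3, w4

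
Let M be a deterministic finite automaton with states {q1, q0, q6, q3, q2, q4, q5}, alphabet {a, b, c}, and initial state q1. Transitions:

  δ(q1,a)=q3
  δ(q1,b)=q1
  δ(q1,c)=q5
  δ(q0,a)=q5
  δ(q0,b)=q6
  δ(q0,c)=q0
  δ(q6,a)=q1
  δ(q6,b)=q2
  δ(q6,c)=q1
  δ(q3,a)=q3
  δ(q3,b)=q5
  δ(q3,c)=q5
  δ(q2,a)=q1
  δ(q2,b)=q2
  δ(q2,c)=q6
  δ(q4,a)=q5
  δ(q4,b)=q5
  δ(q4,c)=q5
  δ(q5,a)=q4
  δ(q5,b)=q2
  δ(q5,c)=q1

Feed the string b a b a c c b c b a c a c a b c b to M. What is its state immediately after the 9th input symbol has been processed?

q2

q1 → q1 → q3 → q5 → q4 → q5 → q1 → q1 → q5 → q2
After 9 symbols: q2.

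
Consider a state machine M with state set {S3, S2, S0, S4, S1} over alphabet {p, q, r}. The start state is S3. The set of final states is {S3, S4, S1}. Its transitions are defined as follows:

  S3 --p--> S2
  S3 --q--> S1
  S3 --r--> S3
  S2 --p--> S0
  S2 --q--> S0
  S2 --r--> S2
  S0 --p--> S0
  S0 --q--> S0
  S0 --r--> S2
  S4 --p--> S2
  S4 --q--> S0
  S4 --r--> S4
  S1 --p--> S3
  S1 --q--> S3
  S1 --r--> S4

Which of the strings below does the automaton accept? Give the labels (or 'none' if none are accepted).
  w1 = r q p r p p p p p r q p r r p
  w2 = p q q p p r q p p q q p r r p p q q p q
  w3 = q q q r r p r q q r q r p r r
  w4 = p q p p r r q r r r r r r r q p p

w1: S3 → S3 → S1 → S3 → S3 → S2 → S0 → S0 → S0 → S0 → S2 → S0 → S0 → S2 → S2 → S0  → end S0, rejected
w2: S3 → S2 → S0 → S0 → S0 → S0 → S2 → S0 → S0 → S0 → S0 → S0 → S0 → S2 → S2 → S0 → S0 → S0 → S0 → S0 → S0  → end S0, rejected
w3: S3 → S1 → S3 → S1 → S4 → S4 → S2 → S2 → S0 → S0 → S2 → S0 → S2 → S0 → S2 → S2  → end S2, rejected
w4: S3 → S2 → S0 → S0 → S0 → S2 → S2 → S0 → S2 → S2 → S2 → S2 → S2 → S2 → S2 → S0 → S0 → S0  → end S0, rejected

none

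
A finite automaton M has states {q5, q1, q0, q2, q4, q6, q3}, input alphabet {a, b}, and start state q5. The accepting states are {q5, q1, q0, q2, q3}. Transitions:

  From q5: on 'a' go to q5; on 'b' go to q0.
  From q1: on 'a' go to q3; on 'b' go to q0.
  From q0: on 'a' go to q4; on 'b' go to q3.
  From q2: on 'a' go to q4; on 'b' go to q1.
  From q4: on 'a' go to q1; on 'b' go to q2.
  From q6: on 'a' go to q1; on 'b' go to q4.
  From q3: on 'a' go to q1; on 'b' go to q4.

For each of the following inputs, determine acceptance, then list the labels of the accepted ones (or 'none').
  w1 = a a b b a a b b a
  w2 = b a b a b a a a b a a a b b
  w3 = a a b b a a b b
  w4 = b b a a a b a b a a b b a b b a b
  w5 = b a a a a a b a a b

w2, w3, w4

w1:
  start at q5
  read 'a': q5 → q5
  read 'a': q5 → q5
  read 'b': q5 → q0
  read 'b': q0 → q3
  read 'a': q3 → q1
  read 'a': q1 → q3
  read 'b': q3 → q4
  read 'b': q4 → q2
  read 'a': q2 → q4
  end q4, rejected
w2:
  start at q5
  read 'b': q5 → q0
  read 'a': q0 → q4
  read 'b': q4 → q2
  read 'a': q2 → q4
  read 'b': q4 → q2
  read 'a': q2 → q4
  read 'a': q4 → q1
  read 'a': q1 → q3
  read 'b': q3 → q4
  read 'a': q4 → q1
  read 'a': q1 → q3
  read 'a': q3 → q1
  read 'b': q1 → q0
  read 'b': q0 → q3
  end q3, accepted
w3:
  start at q5
  read 'a': q5 → q5
  read 'a': q5 → q5
  read 'b': q5 → q0
  read 'b': q0 → q3
  read 'a': q3 → q1
  read 'a': q1 → q3
  read 'b': q3 → q4
  read 'b': q4 → q2
  end q2, accepted
w4:
  start at q5
  read 'b': q5 → q0
  read 'b': q0 → q3
  read 'a': q3 → q1
  read 'a': q1 → q3
  read 'a': q3 → q1
  read 'b': q1 → q0
  read 'a': q0 → q4
  read 'b': q4 → q2
  read 'a': q2 → q4
  read 'a': q4 → q1
  read 'b': q1 → q0
  read 'b': q0 → q3
  read 'a': q3 → q1
  read 'b': q1 → q0
  read 'b': q0 → q3
  read 'a': q3 → q1
  read 'b': q1 → q0
  end q0, accepted
w5:
  start at q5
  read 'b': q5 → q0
  read 'a': q0 → q4
  read 'a': q4 → q1
  read 'a': q1 → q3
  read 'a': q3 → q1
  read 'a': q1 → q3
  read 'b': q3 → q4
  read 'a': q4 → q1
  read 'a': q1 → q3
  read 'b': q3 → q4
  end q4, rejected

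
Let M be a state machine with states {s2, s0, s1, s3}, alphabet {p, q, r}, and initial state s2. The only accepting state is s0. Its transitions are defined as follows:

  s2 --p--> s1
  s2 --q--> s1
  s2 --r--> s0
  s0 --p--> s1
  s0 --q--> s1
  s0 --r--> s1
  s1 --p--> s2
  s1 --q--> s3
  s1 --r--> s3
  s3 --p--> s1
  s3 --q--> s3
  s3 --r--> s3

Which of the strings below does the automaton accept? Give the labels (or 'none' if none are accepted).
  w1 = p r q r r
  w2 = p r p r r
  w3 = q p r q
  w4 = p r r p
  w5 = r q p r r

w1: Trace: s2 -p-> s1 -r-> s3 -q-> s3 -r-> s3 -r-> s3  → end s3, rejected
w2: Trace: s2 -p-> s1 -r-> s3 -p-> s1 -r-> s3 -r-> s3  → end s3, rejected
w3: Trace: s2 -q-> s1 -p-> s2 -r-> s0 -q-> s1  → end s1, rejected
w4: Trace: s2 -p-> s1 -r-> s3 -r-> s3 -p-> s1  → end s1, rejected
w5: Trace: s2 -r-> s0 -q-> s1 -p-> s2 -r-> s0 -r-> s1  → end s1, rejected

none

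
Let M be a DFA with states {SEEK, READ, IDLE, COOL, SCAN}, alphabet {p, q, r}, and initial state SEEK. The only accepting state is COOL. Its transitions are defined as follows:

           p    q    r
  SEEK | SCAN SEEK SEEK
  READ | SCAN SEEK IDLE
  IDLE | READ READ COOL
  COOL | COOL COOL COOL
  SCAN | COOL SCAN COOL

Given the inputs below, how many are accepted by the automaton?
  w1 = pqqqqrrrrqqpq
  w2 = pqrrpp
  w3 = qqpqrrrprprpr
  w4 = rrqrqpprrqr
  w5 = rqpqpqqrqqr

w1:
  start at SEEK
  read 'p': SEEK → SCAN
  read 'q': SCAN → SCAN
  read 'q': SCAN → SCAN
  read 'q': SCAN → SCAN
  read 'q': SCAN → SCAN
  read 'r': SCAN → COOL
  read 'r': COOL → COOL
  read 'r': COOL → COOL
  read 'r': COOL → COOL
  read 'q': COOL → COOL
  read 'q': COOL → COOL
  read 'p': COOL → COOL
  read 'q': COOL → COOL
  end COOL, accepted
w2:
  start at SEEK
  read 'p': SEEK → SCAN
  read 'q': SCAN → SCAN
  read 'r': SCAN → COOL
  read 'r': COOL → COOL
  read 'p': COOL → COOL
  read 'p': COOL → COOL
  end COOL, accepted
w3:
  start at SEEK
  read 'q': SEEK → SEEK
  read 'q': SEEK → SEEK
  read 'p': SEEK → SCAN
  read 'q': SCAN → SCAN
  read 'r': SCAN → COOL
  read 'r': COOL → COOL
  read 'r': COOL → COOL
  read 'p': COOL → COOL
  read 'r': COOL → COOL
  read 'p': COOL → COOL
  read 'r': COOL → COOL
  read 'p': COOL → COOL
  read 'r': COOL → COOL
  end COOL, accepted
w4:
  start at SEEK
  read 'r': SEEK → SEEK
  read 'r': SEEK → SEEK
  read 'q': SEEK → SEEK
  read 'r': SEEK → SEEK
  read 'q': SEEK → SEEK
  read 'p': SEEK → SCAN
  read 'p': SCAN → COOL
  read 'r': COOL → COOL
  read 'r': COOL → COOL
  read 'q': COOL → COOL
  read 'r': COOL → COOL
  end COOL, accepted
w5:
  start at SEEK
  read 'r': SEEK → SEEK
  read 'q': SEEK → SEEK
  read 'p': SEEK → SCAN
  read 'q': SCAN → SCAN
  read 'p': SCAN → COOL
  read 'q': COOL → COOL
  read 'q': COOL → COOL
  read 'r': COOL → COOL
  read 'q': COOL → COOL
  read 'q': COOL → COOL
  read 'r': COOL → COOL
  end COOL, accepted

5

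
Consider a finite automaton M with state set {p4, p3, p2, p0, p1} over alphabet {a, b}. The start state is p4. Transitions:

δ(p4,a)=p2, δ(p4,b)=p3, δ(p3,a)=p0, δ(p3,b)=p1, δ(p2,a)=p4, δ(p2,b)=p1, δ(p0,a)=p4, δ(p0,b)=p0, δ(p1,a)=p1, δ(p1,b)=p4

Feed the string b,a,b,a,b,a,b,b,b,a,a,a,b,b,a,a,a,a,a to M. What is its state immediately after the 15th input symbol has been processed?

p1

start at p4
read 'b': p4 → p3
read 'a': p3 → p0
read 'b': p0 → p0
read 'a': p0 → p4
read 'b': p4 → p3
read 'a': p3 → p0
read 'b': p0 → p0
read 'b': p0 → p0
read 'b': p0 → p0
read 'a': p0 → p4
read 'a': p4 → p2
read 'a': p2 → p4
read 'b': p4 → p3
read 'b': p3 → p1
read 'a': p1 → p1
After 15 symbols: p1.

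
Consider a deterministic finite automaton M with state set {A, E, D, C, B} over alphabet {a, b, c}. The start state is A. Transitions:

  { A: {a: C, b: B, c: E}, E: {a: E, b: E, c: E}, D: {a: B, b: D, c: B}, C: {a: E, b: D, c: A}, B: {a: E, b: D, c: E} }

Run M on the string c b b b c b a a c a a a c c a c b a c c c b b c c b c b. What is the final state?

E

Trace: A -c-> E -b-> E -b-> E -b-> E -c-> E -b-> E -a-> E -a-> E -c-> E -a-> E -a-> E -a-> E -c-> E -c-> E -a-> E -c-> E -b-> E -a-> E -c-> E -c-> E -c-> E -b-> E -b-> E -c-> E -c-> E -b-> E -c-> E -b-> E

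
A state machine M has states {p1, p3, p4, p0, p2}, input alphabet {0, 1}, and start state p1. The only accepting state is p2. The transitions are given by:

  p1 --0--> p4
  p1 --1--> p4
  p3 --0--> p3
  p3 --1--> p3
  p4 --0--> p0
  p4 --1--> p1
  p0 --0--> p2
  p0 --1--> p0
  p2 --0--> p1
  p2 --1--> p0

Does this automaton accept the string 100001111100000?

p1 → p4 → p0 → p2 → p1 → p4 → p1 → p4 → p1 → p4 → p1 → p4 → p0 → p2 → p1 → p4
End state p4 is not accepting.

No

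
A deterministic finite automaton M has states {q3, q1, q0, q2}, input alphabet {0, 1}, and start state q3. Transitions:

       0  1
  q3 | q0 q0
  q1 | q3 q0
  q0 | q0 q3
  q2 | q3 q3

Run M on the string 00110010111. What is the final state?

q3

Trace: q3 -0-> q0 -0-> q0 -1-> q3 -1-> q0 -0-> q0 -0-> q0 -1-> q3 -0-> q0 -1-> q3 -1-> q0 -1-> q3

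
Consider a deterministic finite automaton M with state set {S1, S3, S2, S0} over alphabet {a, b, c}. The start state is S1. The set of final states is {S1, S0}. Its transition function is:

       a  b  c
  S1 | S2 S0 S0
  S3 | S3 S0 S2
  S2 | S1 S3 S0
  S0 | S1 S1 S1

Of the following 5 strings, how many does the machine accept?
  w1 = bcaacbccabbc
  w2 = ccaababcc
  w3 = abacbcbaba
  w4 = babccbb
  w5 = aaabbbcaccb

5

w1:
  start at S1
  read 'b': S1 → S0
  read 'c': S0 → S1
  read 'a': S1 → S2
  read 'a': S2 → S1
  read 'c': S1 → S0
  read 'b': S0 → S1
  read 'c': S1 → S0
  read 'c': S0 → S1
  read 'a': S1 → S2
  read 'b': S2 → S3
  read 'b': S3 → S0
  read 'c': S0 → S1
  end S1, accepted
w2:
  start at S1
  read 'c': S1 → S0
  read 'c': S0 → S1
  read 'a': S1 → S2
  read 'a': S2 → S1
  read 'b': S1 → S0
  read 'a': S0 → S1
  read 'b': S1 → S0
  read 'c': S0 → S1
  read 'c': S1 → S0
  end S0, accepted
w3:
  start at S1
  read 'a': S1 → S2
  read 'b': S2 → S3
  read 'a': S3 → S3
  read 'c': S3 → S2
  read 'b': S2 → S3
  read 'c': S3 → S2
  read 'b': S2 → S3
  read 'a': S3 → S3
  read 'b': S3 → S0
  read 'a': S0 → S1
  end S1, accepted
w4:
  start at S1
  read 'b': S1 → S0
  read 'a': S0 → S1
  read 'b': S1 → S0
  read 'c': S0 → S1
  read 'c': S1 → S0
  read 'b': S0 → S1
  read 'b': S1 → S0
  end S0, accepted
w5:
  start at S1
  read 'a': S1 → S2
  read 'a': S2 → S1
  read 'a': S1 → S2
  read 'b': S2 → S3
  read 'b': S3 → S0
  read 'b': S0 → S1
  read 'c': S1 → S0
  read 'a': S0 → S1
  read 'c': S1 → S0
  read 'c': S0 → S1
  read 'b': S1 → S0
  end S0, accepted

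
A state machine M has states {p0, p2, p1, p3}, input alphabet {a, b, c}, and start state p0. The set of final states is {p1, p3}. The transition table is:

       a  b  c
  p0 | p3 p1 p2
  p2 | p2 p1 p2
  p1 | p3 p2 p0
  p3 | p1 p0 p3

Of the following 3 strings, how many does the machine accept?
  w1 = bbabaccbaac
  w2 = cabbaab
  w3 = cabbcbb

1

w1: p0 → p1 → p2 → p2 → p1 → p3 → p3 → p3 → p0 → p3 → p1 → p0  → end p0, rejected
w2: p0 → p2 → p2 → p1 → p2 → p2 → p2 → p1  → end p1, accepted
w3: p0 → p2 → p2 → p1 → p2 → p2 → p1 → p2  → end p2, rejected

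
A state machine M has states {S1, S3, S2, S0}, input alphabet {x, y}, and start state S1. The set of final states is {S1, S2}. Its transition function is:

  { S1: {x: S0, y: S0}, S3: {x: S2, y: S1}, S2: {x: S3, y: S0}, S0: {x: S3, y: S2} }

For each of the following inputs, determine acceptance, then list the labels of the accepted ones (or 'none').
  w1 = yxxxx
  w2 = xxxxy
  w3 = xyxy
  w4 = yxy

w1: S1 → S0 → S3 → S2 → S3 → S2  → end S2, accepted
w2: S1 → S0 → S3 → S2 → S3 → S1  → end S1, accepted
w3: S1 → S0 → S2 → S3 → S1  → end S1, accepted
w4: S1 → S0 → S3 → S1  → end S1, accepted

w1, w2, w3, w4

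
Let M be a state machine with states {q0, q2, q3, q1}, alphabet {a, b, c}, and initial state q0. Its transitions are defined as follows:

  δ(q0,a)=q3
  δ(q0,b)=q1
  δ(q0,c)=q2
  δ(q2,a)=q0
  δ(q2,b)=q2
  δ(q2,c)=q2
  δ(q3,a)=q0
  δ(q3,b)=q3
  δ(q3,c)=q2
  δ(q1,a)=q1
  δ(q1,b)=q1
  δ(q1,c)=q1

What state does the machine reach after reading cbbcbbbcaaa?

q0

q0 → q2 → q2 → q2 → q2 → q2 → q2 → q2 → q2 → q0 → q3 → q0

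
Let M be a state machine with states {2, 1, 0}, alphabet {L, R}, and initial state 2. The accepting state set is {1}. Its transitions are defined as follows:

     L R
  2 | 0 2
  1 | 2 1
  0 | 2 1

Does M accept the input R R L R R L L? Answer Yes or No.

start at 2
read 'R': 2 → 2
read 'R': 2 → 2
read 'L': 2 → 0
read 'R': 0 → 1
read 'R': 1 → 1
read 'L': 1 → 2
read 'L': 2 → 0
End state 0 is not accepting.

No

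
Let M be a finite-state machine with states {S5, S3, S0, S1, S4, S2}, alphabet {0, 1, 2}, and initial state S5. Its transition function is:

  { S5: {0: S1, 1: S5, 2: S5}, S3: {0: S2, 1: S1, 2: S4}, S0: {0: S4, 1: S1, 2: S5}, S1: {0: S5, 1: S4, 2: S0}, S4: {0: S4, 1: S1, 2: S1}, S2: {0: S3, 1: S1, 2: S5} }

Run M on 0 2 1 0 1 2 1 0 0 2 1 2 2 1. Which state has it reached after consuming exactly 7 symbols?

S5

Trace: S5 -0-> S1 -2-> S0 -1-> S1 -0-> S5 -1-> S5 -2-> S5 -1-> S5
After 7 symbols: S5.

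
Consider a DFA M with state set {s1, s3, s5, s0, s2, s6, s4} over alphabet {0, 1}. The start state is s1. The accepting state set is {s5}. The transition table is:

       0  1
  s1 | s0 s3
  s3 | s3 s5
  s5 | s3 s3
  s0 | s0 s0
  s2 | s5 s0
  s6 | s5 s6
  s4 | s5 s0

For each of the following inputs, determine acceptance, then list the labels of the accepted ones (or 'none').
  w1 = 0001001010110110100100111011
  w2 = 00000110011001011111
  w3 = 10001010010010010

none

w1:
  start at s1
  read '0': s1 → s0
  read '0': s0 → s0
  read '0': s0 → s0
  read '1': s0 → s0
  read '0': s0 → s0
  read '0': s0 → s0
  read '1': s0 → s0
  read '0': s0 → s0
  read '1': s0 → s0
  read '0': s0 → s0
  read '1': s0 → s0
  read '1': s0 → s0
  read '0': s0 → s0
  read '1': s0 → s0
  read '1': s0 → s0
  read '0': s0 → s0
  read '1': s0 → s0
  read '0': s0 → s0
  read '0': s0 → s0
  read '1': s0 → s0
  read '0': s0 → s0
  read '0': s0 → s0
  read '1': s0 → s0
  read '1': s0 → s0
  read '1': s0 → s0
  read '0': s0 → s0
  read '1': s0 → s0
  read '1': s0 → s0
  end s0, rejected
w2:
  start at s1
  read '0': s1 → s0
  read '0': s0 → s0
  read '0': s0 → s0
  read '0': s0 → s0
  read '0': s0 → s0
  read '1': s0 → s0
  read '1': s0 → s0
  read '0': s0 → s0
  read '0': s0 → s0
  read '1': s0 → s0
  read '1': s0 → s0
  read '0': s0 → s0
  read '0': s0 → s0
  read '1': s0 → s0
  read '0': s0 → s0
  read '1': s0 → s0
  read '1': s0 → s0
  read '1': s0 → s0
  read '1': s0 → s0
  read '1': s0 → s0
  end s0, rejected
w3:
  start at s1
  read '1': s1 → s3
  read '0': s3 → s3
  read '0': s3 → s3
  read '0': s3 → s3
  read '1': s3 → s5
  read '0': s5 → s3
  read '1': s3 → s5
  read '0': s5 → s3
  read '0': s3 → s3
  read '1': s3 → s5
  read '0': s5 → s3
  read '0': s3 → s3
  read '1': s3 → s5
  read '0': s5 → s3
  read '0': s3 → s3
  read '1': s3 → s5
  read '0': s5 → s3
  end s3, rejected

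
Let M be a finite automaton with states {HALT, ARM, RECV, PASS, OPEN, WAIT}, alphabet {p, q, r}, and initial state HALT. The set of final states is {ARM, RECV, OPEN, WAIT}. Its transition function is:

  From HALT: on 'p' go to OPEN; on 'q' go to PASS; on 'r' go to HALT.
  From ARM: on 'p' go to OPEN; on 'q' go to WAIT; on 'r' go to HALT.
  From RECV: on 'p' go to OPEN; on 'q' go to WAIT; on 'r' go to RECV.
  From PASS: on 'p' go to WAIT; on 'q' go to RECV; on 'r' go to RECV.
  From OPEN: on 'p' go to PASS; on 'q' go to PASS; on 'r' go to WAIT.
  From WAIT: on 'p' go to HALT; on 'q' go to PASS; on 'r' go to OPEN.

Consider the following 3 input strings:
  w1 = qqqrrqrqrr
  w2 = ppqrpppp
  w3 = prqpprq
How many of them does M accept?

1

w1: Trace: HALT -q-> PASS -q-> RECV -q-> WAIT -r-> OPEN -r-> WAIT -q-> PASS -r-> RECV -q-> WAIT -r-> OPEN -r-> WAIT  → end WAIT, accepted
w2: Trace: HALT -p-> OPEN -p-> PASS -q-> RECV -r-> RECV -p-> OPEN -p-> PASS -p-> WAIT -p-> HALT  → end HALT, rejected
w3: Trace: HALT -p-> OPEN -r-> WAIT -q-> PASS -p-> WAIT -p-> HALT -r-> HALT -q-> PASS  → end PASS, rejected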